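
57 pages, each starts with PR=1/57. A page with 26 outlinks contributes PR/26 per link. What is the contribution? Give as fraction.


Initial PR = 1/57 = 1/57
Outlinks = 26
Contribution per link = PR / outlinks
= 1/57 / 26
= 1/1482

1/1482


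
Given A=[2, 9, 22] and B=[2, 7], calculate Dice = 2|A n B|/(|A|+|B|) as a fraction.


A intersect B = [2]
|A intersect B| = 1
|A| = 3, |B| = 2
Dice = 2*1 / (3+2)
= 2 / 5 = 2/5

2/5


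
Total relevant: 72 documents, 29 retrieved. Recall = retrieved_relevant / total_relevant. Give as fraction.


Recall = retrieved_relevant / total_relevant
= 29 / 72
= 29 / (29 + 43)
= 29/72

29/72


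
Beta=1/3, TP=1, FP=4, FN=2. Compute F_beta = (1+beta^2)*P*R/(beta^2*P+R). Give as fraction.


P = TP/(TP+FP) = 1/5 = 1/5
R = TP/(TP+FN) = 1/3 = 1/3
beta^2 = 1/3^2 = 1/9
(1 + beta^2) = 10/9
Numerator = (1+beta^2)*P*R = 2/27
Denominator = beta^2*P + R = 1/45 + 1/3 = 16/45
F_beta = 5/24

5/24


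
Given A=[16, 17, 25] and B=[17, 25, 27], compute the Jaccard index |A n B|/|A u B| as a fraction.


A intersect B = [17, 25]
|A intersect B| = 2
A union B = [16, 17, 25, 27]
|A union B| = 4
Jaccard = 2/4 = 1/2

1/2


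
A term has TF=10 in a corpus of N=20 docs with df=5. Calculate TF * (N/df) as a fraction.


TF * (N/df)
= 10 * (20/5)
= 10 * 4
= 40

40


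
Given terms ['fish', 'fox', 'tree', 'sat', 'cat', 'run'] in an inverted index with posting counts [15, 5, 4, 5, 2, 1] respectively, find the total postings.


Summing posting list sizes:
'fish': 15 postings
'fox': 5 postings
'tree': 4 postings
'sat': 5 postings
'cat': 2 postings
'run': 1 postings
Total = 15 + 5 + 4 + 5 + 2 + 1 = 32

32


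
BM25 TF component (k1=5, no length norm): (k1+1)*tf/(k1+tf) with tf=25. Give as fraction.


BM25 TF component = (k1+1)*tf / (k1+tf)
k1 = 5, tf = 25
Numerator = (5+1)*25 = 150
Denominator = 5 + 25 = 30
= 150/30 = 5

5


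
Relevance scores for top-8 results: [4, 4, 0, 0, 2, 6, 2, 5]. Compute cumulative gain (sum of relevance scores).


Cumulative Gain = sum of relevance scores
Position 1: rel=4, running sum=4
Position 2: rel=4, running sum=8
Position 3: rel=0, running sum=8
Position 4: rel=0, running sum=8
Position 5: rel=2, running sum=10
Position 6: rel=6, running sum=16
Position 7: rel=2, running sum=18
Position 8: rel=5, running sum=23
CG = 23

23


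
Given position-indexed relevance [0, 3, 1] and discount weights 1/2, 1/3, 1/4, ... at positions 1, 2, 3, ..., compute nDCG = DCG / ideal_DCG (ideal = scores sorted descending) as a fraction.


Position discount weights w_i = 1/(i+1) for i=1..3:
Weights = [1/2, 1/3, 1/4]
Actual relevance: [0, 3, 1]
DCG = 0/2 + 3/3 + 1/4 = 5/4
Ideal relevance (sorted desc): [3, 1, 0]
Ideal DCG = 3/2 + 1/3 + 0/4 = 11/6
nDCG = DCG / ideal_DCG = 5/4 / 11/6 = 15/22

15/22


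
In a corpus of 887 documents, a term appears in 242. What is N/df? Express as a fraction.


IDF ratio = N / df
= 887 / 242
= 887/242

887/242


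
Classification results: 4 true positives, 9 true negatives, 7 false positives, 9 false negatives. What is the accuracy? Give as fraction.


Accuracy = (TP + TN) / (TP + TN + FP + FN)
TP + TN = 4 + 9 = 13
Total = 4 + 9 + 7 + 9 = 29
Accuracy = 13 / 29 = 13/29

13/29


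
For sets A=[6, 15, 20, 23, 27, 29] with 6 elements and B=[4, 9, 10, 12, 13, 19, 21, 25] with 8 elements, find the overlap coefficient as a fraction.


A intersect B = []
|A intersect B| = 0
min(|A|, |B|) = min(6, 8) = 6
Overlap = 0 / 6 = 0

0


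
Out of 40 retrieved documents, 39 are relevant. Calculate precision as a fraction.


Precision = relevant_retrieved / total_retrieved
= 39 / 40
= 39 / (39 + 1)
= 39/40

39/40


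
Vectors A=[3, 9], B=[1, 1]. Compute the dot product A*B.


Dot product = sum of element-wise products
A[0]*B[0] = 3*1 = 3
A[1]*B[1] = 9*1 = 9
Sum = 3 + 9 = 12

12


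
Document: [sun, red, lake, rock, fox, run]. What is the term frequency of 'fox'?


Document has 6 words
Scanning for 'fox':
Found at positions: [4]
Count = 1

1


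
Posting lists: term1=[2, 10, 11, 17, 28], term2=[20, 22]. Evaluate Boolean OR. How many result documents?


Boolean OR: find union of posting lists
term1 docs: [2, 10, 11, 17, 28]
term2 docs: [20, 22]
Union: [2, 10, 11, 17, 20, 22, 28]
|union| = 7

7


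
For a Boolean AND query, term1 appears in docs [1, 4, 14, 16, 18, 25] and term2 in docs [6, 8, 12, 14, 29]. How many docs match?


Boolean AND: find intersection of posting lists
term1 docs: [1, 4, 14, 16, 18, 25]
term2 docs: [6, 8, 12, 14, 29]
Intersection: [14]
|intersection| = 1

1


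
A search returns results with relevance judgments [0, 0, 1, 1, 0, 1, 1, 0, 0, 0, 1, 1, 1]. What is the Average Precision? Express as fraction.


Computing P@k for each relevant position:
Position 1: not relevant
Position 2: not relevant
Position 3: relevant, P@3 = 1/3 = 1/3
Position 4: relevant, P@4 = 2/4 = 1/2
Position 5: not relevant
Position 6: relevant, P@6 = 3/6 = 1/2
Position 7: relevant, P@7 = 4/7 = 4/7
Position 8: not relevant
Position 9: not relevant
Position 10: not relevant
Position 11: relevant, P@11 = 5/11 = 5/11
Position 12: relevant, P@12 = 6/12 = 1/2
Position 13: relevant, P@13 = 7/13 = 7/13
Sum of P@k = 1/3 + 1/2 + 1/2 + 4/7 + 5/11 + 1/2 + 7/13 = 20407/6006
AP = 20407/6006 / 7 = 20407/42042

20407/42042


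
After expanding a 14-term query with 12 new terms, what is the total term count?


Original terms: 14
Expansion terms: 12
Total = 14 + 12 = 26

26


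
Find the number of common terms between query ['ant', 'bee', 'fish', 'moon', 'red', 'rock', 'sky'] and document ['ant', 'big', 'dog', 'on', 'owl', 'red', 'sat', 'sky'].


Query terms: ['ant', 'bee', 'fish', 'moon', 'red', 'rock', 'sky']
Document terms: ['ant', 'big', 'dog', 'on', 'owl', 'red', 'sat', 'sky']
Common terms: ['ant', 'red', 'sky']
Overlap count = 3

3


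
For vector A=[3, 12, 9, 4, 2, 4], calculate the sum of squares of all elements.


|A|^2 = sum of squared components
A[0]^2 = 3^2 = 9
A[1]^2 = 12^2 = 144
A[2]^2 = 9^2 = 81
A[3]^2 = 4^2 = 16
A[4]^2 = 2^2 = 4
A[5]^2 = 4^2 = 16
Sum = 9 + 144 + 81 + 16 + 4 + 16 = 270

270


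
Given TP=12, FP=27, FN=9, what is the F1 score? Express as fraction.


F1 = 2 * P * R / (P + R)
P = TP/(TP+FP) = 12/39 = 4/13
R = TP/(TP+FN) = 12/21 = 4/7
2 * P * R = 2 * 4/13 * 4/7 = 32/91
P + R = 4/13 + 4/7 = 80/91
F1 = 32/91 / 80/91 = 2/5

2/5


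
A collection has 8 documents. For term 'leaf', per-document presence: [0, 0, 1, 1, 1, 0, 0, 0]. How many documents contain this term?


Checking each document for 'leaf':
Doc 1: absent
Doc 2: absent
Doc 3: present
Doc 4: present
Doc 5: present
Doc 6: absent
Doc 7: absent
Doc 8: absent
df = sum of presences = 0 + 0 + 1 + 1 + 1 + 0 + 0 + 0 = 3

3


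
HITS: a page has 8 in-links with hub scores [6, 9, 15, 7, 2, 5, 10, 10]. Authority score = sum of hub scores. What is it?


Authority = sum of hub scores of in-linkers
In-link 1: hub score = 6
In-link 2: hub score = 9
In-link 3: hub score = 15
In-link 4: hub score = 7
In-link 5: hub score = 2
In-link 6: hub score = 5
In-link 7: hub score = 10
In-link 8: hub score = 10
Authority = 6 + 9 + 15 + 7 + 2 + 5 + 10 + 10 = 64

64


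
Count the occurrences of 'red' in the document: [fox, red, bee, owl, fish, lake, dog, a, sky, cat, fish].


Document has 11 words
Scanning for 'red':
Found at positions: [1]
Count = 1

1


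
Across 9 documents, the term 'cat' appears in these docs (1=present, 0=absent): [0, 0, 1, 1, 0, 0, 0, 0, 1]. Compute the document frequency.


Checking each document for 'cat':
Doc 1: absent
Doc 2: absent
Doc 3: present
Doc 4: present
Doc 5: absent
Doc 6: absent
Doc 7: absent
Doc 8: absent
Doc 9: present
df = sum of presences = 0 + 0 + 1 + 1 + 0 + 0 + 0 + 0 + 1 = 3

3


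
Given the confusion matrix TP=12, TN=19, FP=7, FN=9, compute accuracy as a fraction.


Accuracy = (TP + TN) / (TP + TN + FP + FN)
TP + TN = 12 + 19 = 31
Total = 12 + 19 + 7 + 9 = 47
Accuracy = 31 / 47 = 31/47

31/47


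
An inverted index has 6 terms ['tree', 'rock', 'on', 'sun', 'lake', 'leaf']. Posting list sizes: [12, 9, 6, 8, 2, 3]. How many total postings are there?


Summing posting list sizes:
'tree': 12 postings
'rock': 9 postings
'on': 6 postings
'sun': 8 postings
'lake': 2 postings
'leaf': 3 postings
Total = 12 + 9 + 6 + 8 + 2 + 3 = 40

40


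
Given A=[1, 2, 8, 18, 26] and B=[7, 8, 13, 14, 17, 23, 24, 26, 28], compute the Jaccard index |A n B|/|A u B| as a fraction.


A intersect B = [8, 26]
|A intersect B| = 2
A union B = [1, 2, 7, 8, 13, 14, 17, 18, 23, 24, 26, 28]
|A union B| = 12
Jaccard = 2/12 = 1/6

1/6


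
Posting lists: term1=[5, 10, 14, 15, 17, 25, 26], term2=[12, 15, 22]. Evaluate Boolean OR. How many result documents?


Boolean OR: find union of posting lists
term1 docs: [5, 10, 14, 15, 17, 25, 26]
term2 docs: [12, 15, 22]
Union: [5, 10, 12, 14, 15, 17, 22, 25, 26]
|union| = 9

9


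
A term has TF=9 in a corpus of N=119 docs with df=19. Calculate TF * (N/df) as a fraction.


TF * (N/df)
= 9 * (119/19)
= 9 * 119/19
= 1071/19

1071/19


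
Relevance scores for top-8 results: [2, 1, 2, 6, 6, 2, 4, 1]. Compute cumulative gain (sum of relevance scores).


Cumulative Gain = sum of relevance scores
Position 1: rel=2, running sum=2
Position 2: rel=1, running sum=3
Position 3: rel=2, running sum=5
Position 4: rel=6, running sum=11
Position 5: rel=6, running sum=17
Position 6: rel=2, running sum=19
Position 7: rel=4, running sum=23
Position 8: rel=1, running sum=24
CG = 24

24


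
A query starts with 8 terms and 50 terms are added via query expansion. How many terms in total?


Original terms: 8
Expansion terms: 50
Total = 8 + 50 = 58

58


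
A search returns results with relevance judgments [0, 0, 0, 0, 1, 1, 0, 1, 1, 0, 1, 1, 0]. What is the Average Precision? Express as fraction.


Computing P@k for each relevant position:
Position 1: not relevant
Position 2: not relevant
Position 3: not relevant
Position 4: not relevant
Position 5: relevant, P@5 = 1/5 = 1/5
Position 6: relevant, P@6 = 2/6 = 1/3
Position 7: not relevant
Position 8: relevant, P@8 = 3/8 = 3/8
Position 9: relevant, P@9 = 4/9 = 4/9
Position 10: not relevant
Position 11: relevant, P@11 = 5/11 = 5/11
Position 12: relevant, P@12 = 6/12 = 1/2
Position 13: not relevant
Sum of P@k = 1/5 + 1/3 + 3/8 + 4/9 + 5/11 + 1/2 = 9137/3960
AP = 9137/3960 / 6 = 9137/23760

9137/23760


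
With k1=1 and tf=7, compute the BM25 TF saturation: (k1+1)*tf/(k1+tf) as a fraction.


BM25 TF component = (k1+1)*tf / (k1+tf)
k1 = 1, tf = 7
Numerator = (1+1)*7 = 14
Denominator = 1 + 7 = 8
= 14/8 = 7/4

7/4


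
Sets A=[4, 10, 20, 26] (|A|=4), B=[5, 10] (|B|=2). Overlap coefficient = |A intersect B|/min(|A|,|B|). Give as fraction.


A intersect B = [10]
|A intersect B| = 1
min(|A|, |B|) = min(4, 2) = 2
Overlap = 1 / 2 = 1/2

1/2


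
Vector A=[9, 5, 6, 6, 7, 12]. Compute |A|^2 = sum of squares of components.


|A|^2 = sum of squared components
A[0]^2 = 9^2 = 81
A[1]^2 = 5^2 = 25
A[2]^2 = 6^2 = 36
A[3]^2 = 6^2 = 36
A[4]^2 = 7^2 = 49
A[5]^2 = 12^2 = 144
Sum = 81 + 25 + 36 + 36 + 49 + 144 = 371

371


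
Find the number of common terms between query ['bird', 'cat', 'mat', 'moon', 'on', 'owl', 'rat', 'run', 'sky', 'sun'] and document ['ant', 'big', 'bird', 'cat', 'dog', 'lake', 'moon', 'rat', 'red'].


Query terms: ['bird', 'cat', 'mat', 'moon', 'on', 'owl', 'rat', 'run', 'sky', 'sun']
Document terms: ['ant', 'big', 'bird', 'cat', 'dog', 'lake', 'moon', 'rat', 'red']
Common terms: ['bird', 'cat', 'moon', 'rat']
Overlap count = 4

4


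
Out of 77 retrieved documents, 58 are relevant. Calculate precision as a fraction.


Precision = relevant_retrieved / total_retrieved
= 58 / 77
= 58 / (58 + 19)
= 58/77

58/77


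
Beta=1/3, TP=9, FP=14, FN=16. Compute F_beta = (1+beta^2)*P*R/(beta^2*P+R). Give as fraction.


P = TP/(TP+FP) = 9/23 = 9/23
R = TP/(TP+FN) = 9/25 = 9/25
beta^2 = 1/3^2 = 1/9
(1 + beta^2) = 10/9
Numerator = (1+beta^2)*P*R = 18/115
Denominator = beta^2*P + R = 1/23 + 9/25 = 232/575
F_beta = 45/116

45/116


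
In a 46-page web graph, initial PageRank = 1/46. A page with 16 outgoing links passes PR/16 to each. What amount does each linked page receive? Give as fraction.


Initial PR = 1/46 = 1/46
Outlinks = 16
Contribution per link = PR / outlinks
= 1/46 / 16
= 1/736

1/736


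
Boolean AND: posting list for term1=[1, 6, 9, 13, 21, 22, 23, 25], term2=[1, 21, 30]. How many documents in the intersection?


Boolean AND: find intersection of posting lists
term1 docs: [1, 6, 9, 13, 21, 22, 23, 25]
term2 docs: [1, 21, 30]
Intersection: [1, 21]
|intersection| = 2

2


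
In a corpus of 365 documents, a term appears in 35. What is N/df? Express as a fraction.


IDF ratio = N / df
= 365 / 35
= 73/7

73/7


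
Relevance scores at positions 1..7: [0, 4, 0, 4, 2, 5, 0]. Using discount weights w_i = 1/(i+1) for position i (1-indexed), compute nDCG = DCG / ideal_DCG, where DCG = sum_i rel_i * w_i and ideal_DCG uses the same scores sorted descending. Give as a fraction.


Position discount weights w_i = 1/(i+1) for i=1..7:
Weights = [1/2, 1/3, 1/4, 1/5, 1/6, 1/7, 1/8]
Actual relevance: [0, 4, 0, 4, 2, 5, 0]
DCG = 0/2 + 4/3 + 0/4 + 4/5 + 2/6 + 5/7 + 0/8 = 334/105
Ideal relevance (sorted desc): [5, 4, 4, 2, 0, 0, 0]
Ideal DCG = 5/2 + 4/3 + 4/4 + 2/5 + 0/6 + 0/7 + 0/8 = 157/30
nDCG = DCG / ideal_DCG = 334/105 / 157/30 = 668/1099

668/1099


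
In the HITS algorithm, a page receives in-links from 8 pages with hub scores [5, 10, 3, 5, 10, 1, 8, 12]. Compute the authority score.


Authority = sum of hub scores of in-linkers
In-link 1: hub score = 5
In-link 2: hub score = 10
In-link 3: hub score = 3
In-link 4: hub score = 5
In-link 5: hub score = 10
In-link 6: hub score = 1
In-link 7: hub score = 8
In-link 8: hub score = 12
Authority = 5 + 10 + 3 + 5 + 10 + 1 + 8 + 12 = 54

54


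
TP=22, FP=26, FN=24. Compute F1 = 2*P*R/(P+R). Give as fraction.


F1 = 2 * P * R / (P + R)
P = TP/(TP+FP) = 22/48 = 11/24
R = TP/(TP+FN) = 22/46 = 11/23
2 * P * R = 2 * 11/24 * 11/23 = 121/276
P + R = 11/24 + 11/23 = 517/552
F1 = 121/276 / 517/552 = 22/47

22/47


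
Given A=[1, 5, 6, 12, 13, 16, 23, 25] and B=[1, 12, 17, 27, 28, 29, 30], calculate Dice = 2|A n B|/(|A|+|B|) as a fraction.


A intersect B = [1, 12]
|A intersect B| = 2
|A| = 8, |B| = 7
Dice = 2*2 / (8+7)
= 4 / 15 = 4/15

4/15


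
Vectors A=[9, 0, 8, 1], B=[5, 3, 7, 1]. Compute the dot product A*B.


Dot product = sum of element-wise products
A[0]*B[0] = 9*5 = 45
A[1]*B[1] = 0*3 = 0
A[2]*B[2] = 8*7 = 56
A[3]*B[3] = 1*1 = 1
Sum = 45 + 0 + 56 + 1 = 102

102


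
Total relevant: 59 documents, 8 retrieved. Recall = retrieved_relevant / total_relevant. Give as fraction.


Recall = retrieved_relevant / total_relevant
= 8 / 59
= 8 / (8 + 51)
= 8/59

8/59


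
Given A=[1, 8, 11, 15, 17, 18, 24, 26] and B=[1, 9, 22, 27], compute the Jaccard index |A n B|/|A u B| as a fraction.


A intersect B = [1]
|A intersect B| = 1
A union B = [1, 8, 9, 11, 15, 17, 18, 22, 24, 26, 27]
|A union B| = 11
Jaccard = 1/11 = 1/11

1/11


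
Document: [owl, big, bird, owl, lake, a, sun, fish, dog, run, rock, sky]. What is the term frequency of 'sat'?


Document has 12 words
Scanning for 'sat':
Term not found in document
Count = 0

0


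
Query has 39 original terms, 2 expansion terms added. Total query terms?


Original terms: 39
Expansion terms: 2
Total = 39 + 2 = 41

41


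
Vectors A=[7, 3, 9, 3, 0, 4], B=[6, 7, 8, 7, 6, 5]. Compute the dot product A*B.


Dot product = sum of element-wise products
A[0]*B[0] = 7*6 = 42
A[1]*B[1] = 3*7 = 21
A[2]*B[2] = 9*8 = 72
A[3]*B[3] = 3*7 = 21
A[4]*B[4] = 0*6 = 0
A[5]*B[5] = 4*5 = 20
Sum = 42 + 21 + 72 + 21 + 0 + 20 = 176

176


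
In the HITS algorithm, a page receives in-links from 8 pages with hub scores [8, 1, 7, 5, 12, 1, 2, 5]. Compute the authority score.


Authority = sum of hub scores of in-linkers
In-link 1: hub score = 8
In-link 2: hub score = 1
In-link 3: hub score = 7
In-link 4: hub score = 5
In-link 5: hub score = 12
In-link 6: hub score = 1
In-link 7: hub score = 2
In-link 8: hub score = 5
Authority = 8 + 1 + 7 + 5 + 12 + 1 + 2 + 5 = 41

41


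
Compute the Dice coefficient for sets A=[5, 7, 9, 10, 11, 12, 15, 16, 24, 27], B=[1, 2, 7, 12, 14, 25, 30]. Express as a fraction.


A intersect B = [7, 12]
|A intersect B| = 2
|A| = 10, |B| = 7
Dice = 2*2 / (10+7)
= 4 / 17 = 4/17

4/17


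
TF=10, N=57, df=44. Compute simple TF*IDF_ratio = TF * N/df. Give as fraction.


TF * (N/df)
= 10 * (57/44)
= 10 * 57/44
= 285/22

285/22


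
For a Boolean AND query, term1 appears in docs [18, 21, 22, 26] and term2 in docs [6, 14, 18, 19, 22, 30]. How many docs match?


Boolean AND: find intersection of posting lists
term1 docs: [18, 21, 22, 26]
term2 docs: [6, 14, 18, 19, 22, 30]
Intersection: [18, 22]
|intersection| = 2

2


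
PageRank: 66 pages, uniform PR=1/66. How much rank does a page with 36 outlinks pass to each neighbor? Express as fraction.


Initial PR = 1/66 = 1/66
Outlinks = 36
Contribution per link = PR / outlinks
= 1/66 / 36
= 1/2376

1/2376


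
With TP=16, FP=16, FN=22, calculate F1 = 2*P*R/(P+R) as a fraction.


F1 = 2 * P * R / (P + R)
P = TP/(TP+FP) = 16/32 = 1/2
R = TP/(TP+FN) = 16/38 = 8/19
2 * P * R = 2 * 1/2 * 8/19 = 8/19
P + R = 1/2 + 8/19 = 35/38
F1 = 8/19 / 35/38 = 16/35

16/35


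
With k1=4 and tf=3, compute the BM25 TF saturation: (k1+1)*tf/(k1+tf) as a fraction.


BM25 TF component = (k1+1)*tf / (k1+tf)
k1 = 4, tf = 3
Numerator = (4+1)*3 = 15
Denominator = 4 + 3 = 7
= 15/7 = 15/7

15/7


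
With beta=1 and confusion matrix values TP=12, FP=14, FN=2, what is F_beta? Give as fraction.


P = TP/(TP+FP) = 12/26 = 6/13
R = TP/(TP+FN) = 12/14 = 6/7
beta^2 = 1^2 = 1
(1 + beta^2) = 2
Numerator = (1+beta^2)*P*R = 72/91
Denominator = beta^2*P + R = 6/13 + 6/7 = 120/91
F_beta = 3/5

3/5


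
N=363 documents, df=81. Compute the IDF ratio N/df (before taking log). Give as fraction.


IDF ratio = N / df
= 363 / 81
= 121/27

121/27


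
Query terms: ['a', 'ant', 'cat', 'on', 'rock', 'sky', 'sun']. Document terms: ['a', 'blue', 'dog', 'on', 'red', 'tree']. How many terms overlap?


Query terms: ['a', 'ant', 'cat', 'on', 'rock', 'sky', 'sun']
Document terms: ['a', 'blue', 'dog', 'on', 'red', 'tree']
Common terms: ['a', 'on']
Overlap count = 2

2


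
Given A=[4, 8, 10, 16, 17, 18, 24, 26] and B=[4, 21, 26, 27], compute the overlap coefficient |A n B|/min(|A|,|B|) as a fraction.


A intersect B = [4, 26]
|A intersect B| = 2
min(|A|, |B|) = min(8, 4) = 4
Overlap = 2 / 4 = 1/2

1/2


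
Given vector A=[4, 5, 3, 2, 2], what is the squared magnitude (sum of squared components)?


|A|^2 = sum of squared components
A[0]^2 = 4^2 = 16
A[1]^2 = 5^2 = 25
A[2]^2 = 3^2 = 9
A[3]^2 = 2^2 = 4
A[4]^2 = 2^2 = 4
Sum = 16 + 25 + 9 + 4 + 4 = 58

58


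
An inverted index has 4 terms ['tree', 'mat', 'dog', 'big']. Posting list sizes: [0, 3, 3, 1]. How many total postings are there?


Summing posting list sizes:
'tree': 0 postings
'mat': 3 postings
'dog': 3 postings
'big': 1 postings
Total = 0 + 3 + 3 + 1 = 7

7


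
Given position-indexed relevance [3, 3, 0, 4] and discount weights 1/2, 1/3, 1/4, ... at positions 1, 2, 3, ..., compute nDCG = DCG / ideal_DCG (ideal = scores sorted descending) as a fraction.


Position discount weights w_i = 1/(i+1) for i=1..4:
Weights = [1/2, 1/3, 1/4, 1/5]
Actual relevance: [3, 3, 0, 4]
DCG = 3/2 + 3/3 + 0/4 + 4/5 = 33/10
Ideal relevance (sorted desc): [4, 3, 3, 0]
Ideal DCG = 4/2 + 3/3 + 3/4 + 0/5 = 15/4
nDCG = DCG / ideal_DCG = 33/10 / 15/4 = 22/25

22/25


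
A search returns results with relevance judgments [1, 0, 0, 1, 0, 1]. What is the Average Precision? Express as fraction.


Computing P@k for each relevant position:
Position 1: relevant, P@1 = 1/1 = 1
Position 2: not relevant
Position 3: not relevant
Position 4: relevant, P@4 = 2/4 = 1/2
Position 5: not relevant
Position 6: relevant, P@6 = 3/6 = 1/2
Sum of P@k = 1 + 1/2 + 1/2 = 2
AP = 2 / 3 = 2/3

2/3


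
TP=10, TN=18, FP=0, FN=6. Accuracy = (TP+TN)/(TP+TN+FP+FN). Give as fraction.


Accuracy = (TP + TN) / (TP + TN + FP + FN)
TP + TN = 10 + 18 = 28
Total = 10 + 18 + 0 + 6 = 34
Accuracy = 28 / 34 = 14/17

14/17


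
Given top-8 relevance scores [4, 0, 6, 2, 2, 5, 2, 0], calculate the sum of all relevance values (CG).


Cumulative Gain = sum of relevance scores
Position 1: rel=4, running sum=4
Position 2: rel=0, running sum=4
Position 3: rel=6, running sum=10
Position 4: rel=2, running sum=12
Position 5: rel=2, running sum=14
Position 6: rel=5, running sum=19
Position 7: rel=2, running sum=21
Position 8: rel=0, running sum=21
CG = 21

21


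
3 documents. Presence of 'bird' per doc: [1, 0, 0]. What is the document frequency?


Checking each document for 'bird':
Doc 1: present
Doc 2: absent
Doc 3: absent
df = sum of presences = 1 + 0 + 0 = 1

1


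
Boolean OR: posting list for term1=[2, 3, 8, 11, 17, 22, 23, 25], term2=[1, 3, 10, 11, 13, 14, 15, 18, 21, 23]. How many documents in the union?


Boolean OR: find union of posting lists
term1 docs: [2, 3, 8, 11, 17, 22, 23, 25]
term2 docs: [1, 3, 10, 11, 13, 14, 15, 18, 21, 23]
Union: [1, 2, 3, 8, 10, 11, 13, 14, 15, 17, 18, 21, 22, 23, 25]
|union| = 15

15


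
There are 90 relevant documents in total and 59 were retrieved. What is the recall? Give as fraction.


Recall = retrieved_relevant / total_relevant
= 59 / 90
= 59 / (59 + 31)
= 59/90

59/90


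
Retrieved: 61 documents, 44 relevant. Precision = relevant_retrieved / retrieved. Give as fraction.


Precision = relevant_retrieved / total_retrieved
= 44 / 61
= 44 / (44 + 17)
= 44/61

44/61


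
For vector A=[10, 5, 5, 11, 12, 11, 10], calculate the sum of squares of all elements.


|A|^2 = sum of squared components
A[0]^2 = 10^2 = 100
A[1]^2 = 5^2 = 25
A[2]^2 = 5^2 = 25
A[3]^2 = 11^2 = 121
A[4]^2 = 12^2 = 144
A[5]^2 = 11^2 = 121
A[6]^2 = 10^2 = 100
Sum = 100 + 25 + 25 + 121 + 144 + 121 + 100 = 636

636


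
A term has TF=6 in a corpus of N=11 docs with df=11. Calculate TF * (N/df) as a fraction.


TF * (N/df)
= 6 * (11/11)
= 6 * 1
= 6

6


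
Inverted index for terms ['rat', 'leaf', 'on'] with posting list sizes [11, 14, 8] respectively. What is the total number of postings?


Summing posting list sizes:
'rat': 11 postings
'leaf': 14 postings
'on': 8 postings
Total = 11 + 14 + 8 = 33

33


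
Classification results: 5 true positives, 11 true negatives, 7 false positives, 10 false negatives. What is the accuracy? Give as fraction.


Accuracy = (TP + TN) / (TP + TN + FP + FN)
TP + TN = 5 + 11 = 16
Total = 5 + 11 + 7 + 10 = 33
Accuracy = 16 / 33 = 16/33

16/33


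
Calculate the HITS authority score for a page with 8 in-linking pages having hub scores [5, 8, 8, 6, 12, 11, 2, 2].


Authority = sum of hub scores of in-linkers
In-link 1: hub score = 5
In-link 2: hub score = 8
In-link 3: hub score = 8
In-link 4: hub score = 6
In-link 5: hub score = 12
In-link 6: hub score = 11
In-link 7: hub score = 2
In-link 8: hub score = 2
Authority = 5 + 8 + 8 + 6 + 12 + 11 + 2 + 2 = 54

54


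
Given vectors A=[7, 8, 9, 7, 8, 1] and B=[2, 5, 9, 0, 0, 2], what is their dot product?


Dot product = sum of element-wise products
A[0]*B[0] = 7*2 = 14
A[1]*B[1] = 8*5 = 40
A[2]*B[2] = 9*9 = 81
A[3]*B[3] = 7*0 = 0
A[4]*B[4] = 8*0 = 0
A[5]*B[5] = 1*2 = 2
Sum = 14 + 40 + 81 + 0 + 0 + 2 = 137

137


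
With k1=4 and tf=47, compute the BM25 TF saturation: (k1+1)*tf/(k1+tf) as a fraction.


BM25 TF component = (k1+1)*tf / (k1+tf)
k1 = 4, tf = 47
Numerator = (4+1)*47 = 235
Denominator = 4 + 47 = 51
= 235/51 = 235/51

235/51


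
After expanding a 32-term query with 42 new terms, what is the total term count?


Original terms: 32
Expansion terms: 42
Total = 32 + 42 = 74

74


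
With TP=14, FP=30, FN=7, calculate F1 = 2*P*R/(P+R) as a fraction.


F1 = 2 * P * R / (P + R)
P = TP/(TP+FP) = 14/44 = 7/22
R = TP/(TP+FN) = 14/21 = 2/3
2 * P * R = 2 * 7/22 * 2/3 = 14/33
P + R = 7/22 + 2/3 = 65/66
F1 = 14/33 / 65/66 = 28/65

28/65


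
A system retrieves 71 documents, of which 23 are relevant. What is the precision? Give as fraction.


Precision = relevant_retrieved / total_retrieved
= 23 / 71
= 23 / (23 + 48)
= 23/71

23/71


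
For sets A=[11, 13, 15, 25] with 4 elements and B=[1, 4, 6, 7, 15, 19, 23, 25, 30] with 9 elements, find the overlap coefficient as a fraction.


A intersect B = [15, 25]
|A intersect B| = 2
min(|A|, |B|) = min(4, 9) = 4
Overlap = 2 / 4 = 1/2

1/2


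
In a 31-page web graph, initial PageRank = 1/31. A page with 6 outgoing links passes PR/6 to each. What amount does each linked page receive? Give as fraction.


Initial PR = 1/31 = 1/31
Outlinks = 6
Contribution per link = PR / outlinks
= 1/31 / 6
= 1/186

1/186


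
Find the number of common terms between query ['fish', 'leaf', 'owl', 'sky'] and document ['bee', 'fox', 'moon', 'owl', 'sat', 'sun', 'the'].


Query terms: ['fish', 'leaf', 'owl', 'sky']
Document terms: ['bee', 'fox', 'moon', 'owl', 'sat', 'sun', 'the']
Common terms: ['owl']
Overlap count = 1

1


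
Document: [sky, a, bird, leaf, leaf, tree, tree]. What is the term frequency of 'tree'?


Document has 7 words
Scanning for 'tree':
Found at positions: [5, 6]
Count = 2

2


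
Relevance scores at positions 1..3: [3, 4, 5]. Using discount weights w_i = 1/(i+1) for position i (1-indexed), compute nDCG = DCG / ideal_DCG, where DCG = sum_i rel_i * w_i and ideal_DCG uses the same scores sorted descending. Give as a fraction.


Position discount weights w_i = 1/(i+1) for i=1..3:
Weights = [1/2, 1/3, 1/4]
Actual relevance: [3, 4, 5]
DCG = 3/2 + 4/3 + 5/4 = 49/12
Ideal relevance (sorted desc): [5, 4, 3]
Ideal DCG = 5/2 + 4/3 + 3/4 = 55/12
nDCG = DCG / ideal_DCG = 49/12 / 55/12 = 49/55

49/55


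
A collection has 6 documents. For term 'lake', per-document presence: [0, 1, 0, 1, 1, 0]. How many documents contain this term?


Checking each document for 'lake':
Doc 1: absent
Doc 2: present
Doc 3: absent
Doc 4: present
Doc 5: present
Doc 6: absent
df = sum of presences = 0 + 1 + 0 + 1 + 1 + 0 = 3

3


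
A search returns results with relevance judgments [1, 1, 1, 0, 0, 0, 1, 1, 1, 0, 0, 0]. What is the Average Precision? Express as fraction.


Computing P@k for each relevant position:
Position 1: relevant, P@1 = 1/1 = 1
Position 2: relevant, P@2 = 2/2 = 1
Position 3: relevant, P@3 = 3/3 = 1
Position 4: not relevant
Position 5: not relevant
Position 6: not relevant
Position 7: relevant, P@7 = 4/7 = 4/7
Position 8: relevant, P@8 = 5/8 = 5/8
Position 9: relevant, P@9 = 6/9 = 2/3
Position 10: not relevant
Position 11: not relevant
Position 12: not relevant
Sum of P@k = 1 + 1 + 1 + 4/7 + 5/8 + 2/3 = 817/168
AP = 817/168 / 6 = 817/1008

817/1008


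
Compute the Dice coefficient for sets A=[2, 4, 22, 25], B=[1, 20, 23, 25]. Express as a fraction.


A intersect B = [25]
|A intersect B| = 1
|A| = 4, |B| = 4
Dice = 2*1 / (4+4)
= 2 / 8 = 1/4

1/4


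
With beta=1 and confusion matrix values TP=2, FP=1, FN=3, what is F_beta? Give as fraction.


P = TP/(TP+FP) = 2/3 = 2/3
R = TP/(TP+FN) = 2/5 = 2/5
beta^2 = 1^2 = 1
(1 + beta^2) = 2
Numerator = (1+beta^2)*P*R = 8/15
Denominator = beta^2*P + R = 2/3 + 2/5 = 16/15
F_beta = 1/2

1/2


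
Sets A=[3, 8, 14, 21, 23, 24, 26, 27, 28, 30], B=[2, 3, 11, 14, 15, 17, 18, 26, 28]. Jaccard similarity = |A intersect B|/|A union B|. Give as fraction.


A intersect B = [3, 14, 26, 28]
|A intersect B| = 4
A union B = [2, 3, 8, 11, 14, 15, 17, 18, 21, 23, 24, 26, 27, 28, 30]
|A union B| = 15
Jaccard = 4/15 = 4/15

4/15


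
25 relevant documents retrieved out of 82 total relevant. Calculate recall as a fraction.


Recall = retrieved_relevant / total_relevant
= 25 / 82
= 25 / (25 + 57)
= 25/82

25/82


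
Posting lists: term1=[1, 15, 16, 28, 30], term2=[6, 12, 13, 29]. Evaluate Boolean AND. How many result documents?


Boolean AND: find intersection of posting lists
term1 docs: [1, 15, 16, 28, 30]
term2 docs: [6, 12, 13, 29]
Intersection: []
|intersection| = 0

0


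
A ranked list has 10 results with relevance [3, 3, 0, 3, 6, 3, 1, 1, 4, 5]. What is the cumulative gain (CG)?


Cumulative Gain = sum of relevance scores
Position 1: rel=3, running sum=3
Position 2: rel=3, running sum=6
Position 3: rel=0, running sum=6
Position 4: rel=3, running sum=9
Position 5: rel=6, running sum=15
Position 6: rel=3, running sum=18
Position 7: rel=1, running sum=19
Position 8: rel=1, running sum=20
Position 9: rel=4, running sum=24
Position 10: rel=5, running sum=29
CG = 29

29


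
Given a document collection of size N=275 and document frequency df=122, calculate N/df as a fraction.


IDF ratio = N / df
= 275 / 122
= 275/122

275/122


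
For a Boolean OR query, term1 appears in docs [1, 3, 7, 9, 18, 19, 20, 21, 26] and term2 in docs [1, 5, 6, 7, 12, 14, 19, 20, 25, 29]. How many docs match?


Boolean OR: find union of posting lists
term1 docs: [1, 3, 7, 9, 18, 19, 20, 21, 26]
term2 docs: [1, 5, 6, 7, 12, 14, 19, 20, 25, 29]
Union: [1, 3, 5, 6, 7, 9, 12, 14, 18, 19, 20, 21, 25, 26, 29]
|union| = 15

15


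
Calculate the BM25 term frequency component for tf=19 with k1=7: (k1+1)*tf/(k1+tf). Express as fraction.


BM25 TF component = (k1+1)*tf / (k1+tf)
k1 = 7, tf = 19
Numerator = (7+1)*19 = 152
Denominator = 7 + 19 = 26
= 152/26 = 76/13

76/13


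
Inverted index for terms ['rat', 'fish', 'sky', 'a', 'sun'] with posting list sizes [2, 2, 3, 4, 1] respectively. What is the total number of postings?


Summing posting list sizes:
'rat': 2 postings
'fish': 2 postings
'sky': 3 postings
'a': 4 postings
'sun': 1 postings
Total = 2 + 2 + 3 + 4 + 1 = 12

12


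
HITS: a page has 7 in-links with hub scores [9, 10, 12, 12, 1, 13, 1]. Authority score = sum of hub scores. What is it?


Authority = sum of hub scores of in-linkers
In-link 1: hub score = 9
In-link 2: hub score = 10
In-link 3: hub score = 12
In-link 4: hub score = 12
In-link 5: hub score = 1
In-link 6: hub score = 13
In-link 7: hub score = 1
Authority = 9 + 10 + 12 + 12 + 1 + 13 + 1 = 58

58


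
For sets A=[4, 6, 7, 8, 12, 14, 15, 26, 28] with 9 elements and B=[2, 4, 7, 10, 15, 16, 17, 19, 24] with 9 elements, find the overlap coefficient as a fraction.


A intersect B = [4, 7, 15]
|A intersect B| = 3
min(|A|, |B|) = min(9, 9) = 9
Overlap = 3 / 9 = 1/3

1/3


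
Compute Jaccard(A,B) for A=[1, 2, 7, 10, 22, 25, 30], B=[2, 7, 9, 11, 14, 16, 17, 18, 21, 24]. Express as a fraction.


A intersect B = [2, 7]
|A intersect B| = 2
A union B = [1, 2, 7, 9, 10, 11, 14, 16, 17, 18, 21, 22, 24, 25, 30]
|A union B| = 15
Jaccard = 2/15 = 2/15

2/15


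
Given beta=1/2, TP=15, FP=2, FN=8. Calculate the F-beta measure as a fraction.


P = TP/(TP+FP) = 15/17 = 15/17
R = TP/(TP+FN) = 15/23 = 15/23
beta^2 = 1/2^2 = 1/4
(1 + beta^2) = 5/4
Numerator = (1+beta^2)*P*R = 1125/1564
Denominator = beta^2*P + R = 15/68 + 15/23 = 1365/1564
F_beta = 75/91

75/91


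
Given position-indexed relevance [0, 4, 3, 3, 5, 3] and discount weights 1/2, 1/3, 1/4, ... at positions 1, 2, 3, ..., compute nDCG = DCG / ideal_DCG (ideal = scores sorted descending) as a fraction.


Position discount weights w_i = 1/(i+1) for i=1..6:
Weights = [1/2, 1/3, 1/4, 1/5, 1/6, 1/7]
Actual relevance: [0, 4, 3, 3, 5, 3]
DCG = 0/2 + 4/3 + 3/4 + 3/5 + 5/6 + 3/7 = 1657/420
Ideal relevance (sorted desc): [5, 4, 3, 3, 3, 0]
Ideal DCG = 5/2 + 4/3 + 3/4 + 3/5 + 3/6 + 0/7 = 341/60
nDCG = DCG / ideal_DCG = 1657/420 / 341/60 = 1657/2387

1657/2387


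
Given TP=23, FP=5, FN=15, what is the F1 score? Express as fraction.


F1 = 2 * P * R / (P + R)
P = TP/(TP+FP) = 23/28 = 23/28
R = TP/(TP+FN) = 23/38 = 23/38
2 * P * R = 2 * 23/28 * 23/38 = 529/532
P + R = 23/28 + 23/38 = 759/532
F1 = 529/532 / 759/532 = 23/33

23/33


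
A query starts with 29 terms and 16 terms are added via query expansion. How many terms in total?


Original terms: 29
Expansion terms: 16
Total = 29 + 16 = 45

45


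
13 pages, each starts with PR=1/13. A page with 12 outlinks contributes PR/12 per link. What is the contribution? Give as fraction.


Initial PR = 1/13 = 1/13
Outlinks = 12
Contribution per link = PR / outlinks
= 1/13 / 12
= 1/156

1/156


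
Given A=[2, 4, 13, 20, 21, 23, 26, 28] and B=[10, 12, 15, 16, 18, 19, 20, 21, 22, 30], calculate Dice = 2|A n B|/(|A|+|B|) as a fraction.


A intersect B = [20, 21]
|A intersect B| = 2
|A| = 8, |B| = 10
Dice = 2*2 / (8+10)
= 4 / 18 = 2/9

2/9


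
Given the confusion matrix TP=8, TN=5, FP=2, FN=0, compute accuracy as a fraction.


Accuracy = (TP + TN) / (TP + TN + FP + FN)
TP + TN = 8 + 5 = 13
Total = 8 + 5 + 2 + 0 = 15
Accuracy = 13 / 15 = 13/15

13/15


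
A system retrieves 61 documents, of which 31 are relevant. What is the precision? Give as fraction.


Precision = relevant_retrieved / total_retrieved
= 31 / 61
= 31 / (31 + 30)
= 31/61

31/61


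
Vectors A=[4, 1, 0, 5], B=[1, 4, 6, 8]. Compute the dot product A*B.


Dot product = sum of element-wise products
A[0]*B[0] = 4*1 = 4
A[1]*B[1] = 1*4 = 4
A[2]*B[2] = 0*6 = 0
A[3]*B[3] = 5*8 = 40
Sum = 4 + 4 + 0 + 40 = 48

48


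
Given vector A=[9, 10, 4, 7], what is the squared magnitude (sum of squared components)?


|A|^2 = sum of squared components
A[0]^2 = 9^2 = 81
A[1]^2 = 10^2 = 100
A[2]^2 = 4^2 = 16
A[3]^2 = 7^2 = 49
Sum = 81 + 100 + 16 + 49 = 246

246


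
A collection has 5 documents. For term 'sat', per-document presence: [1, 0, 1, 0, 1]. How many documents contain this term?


Checking each document for 'sat':
Doc 1: present
Doc 2: absent
Doc 3: present
Doc 4: absent
Doc 5: present
df = sum of presences = 1 + 0 + 1 + 0 + 1 = 3

3


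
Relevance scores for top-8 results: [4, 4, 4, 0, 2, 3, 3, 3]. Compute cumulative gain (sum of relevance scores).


Cumulative Gain = sum of relevance scores
Position 1: rel=4, running sum=4
Position 2: rel=4, running sum=8
Position 3: rel=4, running sum=12
Position 4: rel=0, running sum=12
Position 5: rel=2, running sum=14
Position 6: rel=3, running sum=17
Position 7: rel=3, running sum=20
Position 8: rel=3, running sum=23
CG = 23

23


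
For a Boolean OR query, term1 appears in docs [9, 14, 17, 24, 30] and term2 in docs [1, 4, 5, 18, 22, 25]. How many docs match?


Boolean OR: find union of posting lists
term1 docs: [9, 14, 17, 24, 30]
term2 docs: [1, 4, 5, 18, 22, 25]
Union: [1, 4, 5, 9, 14, 17, 18, 22, 24, 25, 30]
|union| = 11

11


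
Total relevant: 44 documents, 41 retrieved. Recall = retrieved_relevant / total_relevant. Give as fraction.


Recall = retrieved_relevant / total_relevant
= 41 / 44
= 41 / (41 + 3)
= 41/44

41/44


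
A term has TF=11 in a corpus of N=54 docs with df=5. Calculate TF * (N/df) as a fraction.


TF * (N/df)
= 11 * (54/5)
= 11 * 54/5
= 594/5

594/5


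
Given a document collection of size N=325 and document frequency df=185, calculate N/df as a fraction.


IDF ratio = N / df
= 325 / 185
= 65/37

65/37


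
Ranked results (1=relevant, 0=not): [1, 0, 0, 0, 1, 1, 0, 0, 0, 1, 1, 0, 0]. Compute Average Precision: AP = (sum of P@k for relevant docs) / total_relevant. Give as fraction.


Computing P@k for each relevant position:
Position 1: relevant, P@1 = 1/1 = 1
Position 2: not relevant
Position 3: not relevant
Position 4: not relevant
Position 5: relevant, P@5 = 2/5 = 2/5
Position 6: relevant, P@6 = 3/6 = 1/2
Position 7: not relevant
Position 8: not relevant
Position 9: not relevant
Position 10: relevant, P@10 = 4/10 = 2/5
Position 11: relevant, P@11 = 5/11 = 5/11
Position 12: not relevant
Position 13: not relevant
Sum of P@k = 1 + 2/5 + 1/2 + 2/5 + 5/11 = 303/110
AP = 303/110 / 5 = 303/550

303/550


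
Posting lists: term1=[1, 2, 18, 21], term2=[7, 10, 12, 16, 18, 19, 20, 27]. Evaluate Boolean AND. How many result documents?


Boolean AND: find intersection of posting lists
term1 docs: [1, 2, 18, 21]
term2 docs: [7, 10, 12, 16, 18, 19, 20, 27]
Intersection: [18]
|intersection| = 1

1


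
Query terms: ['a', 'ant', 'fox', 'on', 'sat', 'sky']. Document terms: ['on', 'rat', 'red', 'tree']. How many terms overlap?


Query terms: ['a', 'ant', 'fox', 'on', 'sat', 'sky']
Document terms: ['on', 'rat', 'red', 'tree']
Common terms: ['on']
Overlap count = 1

1


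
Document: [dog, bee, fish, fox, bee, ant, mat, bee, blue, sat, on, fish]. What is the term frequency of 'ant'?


Document has 12 words
Scanning for 'ant':
Found at positions: [5]
Count = 1

1


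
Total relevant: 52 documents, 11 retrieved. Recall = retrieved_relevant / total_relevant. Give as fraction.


Recall = retrieved_relevant / total_relevant
= 11 / 52
= 11 / (11 + 41)
= 11/52

11/52


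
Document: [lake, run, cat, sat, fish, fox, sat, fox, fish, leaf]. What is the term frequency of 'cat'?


Document has 10 words
Scanning for 'cat':
Found at positions: [2]
Count = 1

1


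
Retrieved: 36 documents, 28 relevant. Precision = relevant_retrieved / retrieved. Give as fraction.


Precision = relevant_retrieved / total_retrieved
= 28 / 36
= 28 / (28 + 8)
= 7/9

7/9


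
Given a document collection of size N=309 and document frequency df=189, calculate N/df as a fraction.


IDF ratio = N / df
= 309 / 189
= 103/63

103/63


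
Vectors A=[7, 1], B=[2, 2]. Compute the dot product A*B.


Dot product = sum of element-wise products
A[0]*B[0] = 7*2 = 14
A[1]*B[1] = 1*2 = 2
Sum = 14 + 2 = 16

16


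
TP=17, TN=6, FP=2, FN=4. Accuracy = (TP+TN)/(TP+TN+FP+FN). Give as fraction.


Accuracy = (TP + TN) / (TP + TN + FP + FN)
TP + TN = 17 + 6 = 23
Total = 17 + 6 + 2 + 4 = 29
Accuracy = 23 / 29 = 23/29

23/29


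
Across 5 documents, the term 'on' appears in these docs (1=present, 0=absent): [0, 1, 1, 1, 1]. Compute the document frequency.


Checking each document for 'on':
Doc 1: absent
Doc 2: present
Doc 3: present
Doc 4: present
Doc 5: present
df = sum of presences = 0 + 1 + 1 + 1 + 1 = 4

4


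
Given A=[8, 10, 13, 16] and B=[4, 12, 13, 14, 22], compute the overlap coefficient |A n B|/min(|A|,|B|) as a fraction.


A intersect B = [13]
|A intersect B| = 1
min(|A|, |B|) = min(4, 5) = 4
Overlap = 1 / 4 = 1/4

1/4


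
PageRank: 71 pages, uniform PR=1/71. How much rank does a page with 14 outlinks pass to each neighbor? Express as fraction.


Initial PR = 1/71 = 1/71
Outlinks = 14
Contribution per link = PR / outlinks
= 1/71 / 14
= 1/994

1/994


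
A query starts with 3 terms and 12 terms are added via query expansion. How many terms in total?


Original terms: 3
Expansion terms: 12
Total = 3 + 12 = 15

15


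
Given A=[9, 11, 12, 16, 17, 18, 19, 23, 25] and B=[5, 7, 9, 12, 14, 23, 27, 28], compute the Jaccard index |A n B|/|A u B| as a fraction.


A intersect B = [9, 12, 23]
|A intersect B| = 3
A union B = [5, 7, 9, 11, 12, 14, 16, 17, 18, 19, 23, 25, 27, 28]
|A union B| = 14
Jaccard = 3/14 = 3/14

3/14


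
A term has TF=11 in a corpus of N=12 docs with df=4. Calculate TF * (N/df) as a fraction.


TF * (N/df)
= 11 * (12/4)
= 11 * 3
= 33

33


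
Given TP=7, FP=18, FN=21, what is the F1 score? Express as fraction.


F1 = 2 * P * R / (P + R)
P = TP/(TP+FP) = 7/25 = 7/25
R = TP/(TP+FN) = 7/28 = 1/4
2 * P * R = 2 * 7/25 * 1/4 = 7/50
P + R = 7/25 + 1/4 = 53/100
F1 = 7/50 / 53/100 = 14/53

14/53


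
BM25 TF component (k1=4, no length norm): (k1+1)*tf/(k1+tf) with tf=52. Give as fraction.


BM25 TF component = (k1+1)*tf / (k1+tf)
k1 = 4, tf = 52
Numerator = (4+1)*52 = 260
Denominator = 4 + 52 = 56
= 260/56 = 65/14

65/14


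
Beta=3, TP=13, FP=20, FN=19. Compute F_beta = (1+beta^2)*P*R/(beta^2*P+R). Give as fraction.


P = TP/(TP+FP) = 13/33 = 13/33
R = TP/(TP+FN) = 13/32 = 13/32
beta^2 = 3^2 = 9
(1 + beta^2) = 10
Numerator = (1+beta^2)*P*R = 845/528
Denominator = beta^2*P + R = 39/11 + 13/32 = 1391/352
F_beta = 130/321

130/321
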